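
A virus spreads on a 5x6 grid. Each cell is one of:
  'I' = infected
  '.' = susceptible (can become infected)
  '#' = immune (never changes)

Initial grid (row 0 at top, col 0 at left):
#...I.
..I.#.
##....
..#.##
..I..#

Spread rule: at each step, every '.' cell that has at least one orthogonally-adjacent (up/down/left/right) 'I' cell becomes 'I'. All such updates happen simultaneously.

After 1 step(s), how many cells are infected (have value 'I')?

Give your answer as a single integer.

Answer: 11

Derivation:
Step 0 (initial): 3 infected
Step 1: +8 new -> 11 infected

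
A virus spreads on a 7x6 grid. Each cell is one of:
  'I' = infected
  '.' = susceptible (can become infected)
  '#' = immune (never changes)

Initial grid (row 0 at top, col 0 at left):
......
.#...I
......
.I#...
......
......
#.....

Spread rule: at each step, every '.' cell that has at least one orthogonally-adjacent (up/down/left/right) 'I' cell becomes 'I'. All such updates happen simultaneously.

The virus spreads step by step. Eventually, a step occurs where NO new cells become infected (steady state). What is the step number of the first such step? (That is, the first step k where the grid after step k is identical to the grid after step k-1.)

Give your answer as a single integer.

Answer: 7

Derivation:
Step 0 (initial): 2 infected
Step 1: +6 new -> 8 infected
Step 2: +9 new -> 17 infected
Step 3: +10 new -> 27 infected
Step 4: +7 new -> 34 infected
Step 5: +4 new -> 38 infected
Step 6: +1 new -> 39 infected
Step 7: +0 new -> 39 infected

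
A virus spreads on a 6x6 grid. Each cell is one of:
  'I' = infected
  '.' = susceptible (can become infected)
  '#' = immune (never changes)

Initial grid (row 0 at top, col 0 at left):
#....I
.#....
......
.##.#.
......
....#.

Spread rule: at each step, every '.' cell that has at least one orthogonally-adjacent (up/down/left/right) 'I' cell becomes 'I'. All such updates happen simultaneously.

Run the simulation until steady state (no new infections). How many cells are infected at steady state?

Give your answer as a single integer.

Step 0 (initial): 1 infected
Step 1: +2 new -> 3 infected
Step 2: +3 new -> 6 infected
Step 3: +4 new -> 10 infected
Step 4: +4 new -> 14 infected
Step 5: +4 new -> 18 infected
Step 6: +2 new -> 20 infected
Step 7: +3 new -> 23 infected
Step 8: +4 new -> 27 infected
Step 9: +2 new -> 29 infected
Step 10: +1 new -> 30 infected
Step 11: +0 new -> 30 infected

Answer: 30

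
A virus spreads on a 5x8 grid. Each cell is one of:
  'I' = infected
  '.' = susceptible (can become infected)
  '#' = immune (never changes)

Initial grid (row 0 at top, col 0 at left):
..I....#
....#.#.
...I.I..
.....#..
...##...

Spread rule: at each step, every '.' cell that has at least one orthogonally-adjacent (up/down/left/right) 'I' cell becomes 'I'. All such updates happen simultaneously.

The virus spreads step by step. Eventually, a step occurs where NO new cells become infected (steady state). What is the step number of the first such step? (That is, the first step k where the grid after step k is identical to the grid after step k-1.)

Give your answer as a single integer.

Step 0 (initial): 3 infected
Step 1: +9 new -> 12 infected
Step 2: +9 new -> 21 infected
Step 3: +8 new -> 29 infected
Step 4: +4 new -> 33 infected
Step 5: +1 new -> 34 infected
Step 6: +0 new -> 34 infected

Answer: 6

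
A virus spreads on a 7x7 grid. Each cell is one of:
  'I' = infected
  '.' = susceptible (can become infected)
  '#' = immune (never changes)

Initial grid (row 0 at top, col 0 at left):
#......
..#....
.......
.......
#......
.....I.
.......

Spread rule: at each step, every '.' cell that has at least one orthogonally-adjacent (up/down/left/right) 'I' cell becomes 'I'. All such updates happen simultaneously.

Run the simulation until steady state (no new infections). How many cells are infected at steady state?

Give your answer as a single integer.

Step 0 (initial): 1 infected
Step 1: +4 new -> 5 infected
Step 2: +6 new -> 11 infected
Step 3: +6 new -> 17 infected
Step 4: +7 new -> 24 infected
Step 5: +8 new -> 32 infected
Step 6: +6 new -> 38 infected
Step 7: +3 new -> 41 infected
Step 8: +3 new -> 44 infected
Step 9: +2 new -> 46 infected
Step 10: +0 new -> 46 infected

Answer: 46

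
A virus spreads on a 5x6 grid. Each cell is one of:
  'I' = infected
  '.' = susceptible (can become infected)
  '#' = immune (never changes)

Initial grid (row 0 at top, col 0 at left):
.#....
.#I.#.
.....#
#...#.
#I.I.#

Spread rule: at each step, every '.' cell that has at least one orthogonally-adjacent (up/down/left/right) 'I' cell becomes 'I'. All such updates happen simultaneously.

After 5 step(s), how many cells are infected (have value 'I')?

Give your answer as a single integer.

Step 0 (initial): 3 infected
Step 1: +7 new -> 10 infected
Step 2: +4 new -> 14 infected
Step 3: +3 new -> 17 infected
Step 4: +2 new -> 19 infected
Step 5: +2 new -> 21 infected

Answer: 21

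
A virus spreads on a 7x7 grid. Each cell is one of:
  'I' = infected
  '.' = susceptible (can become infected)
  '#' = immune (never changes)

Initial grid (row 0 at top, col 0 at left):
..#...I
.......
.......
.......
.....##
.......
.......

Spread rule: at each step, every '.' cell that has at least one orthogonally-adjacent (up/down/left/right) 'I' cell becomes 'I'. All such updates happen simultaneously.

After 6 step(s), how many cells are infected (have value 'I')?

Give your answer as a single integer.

Step 0 (initial): 1 infected
Step 1: +2 new -> 3 infected
Step 2: +3 new -> 6 infected
Step 3: +4 new -> 10 infected
Step 4: +3 new -> 13 infected
Step 5: +3 new -> 16 infected
Step 6: +4 new -> 20 infected

Answer: 20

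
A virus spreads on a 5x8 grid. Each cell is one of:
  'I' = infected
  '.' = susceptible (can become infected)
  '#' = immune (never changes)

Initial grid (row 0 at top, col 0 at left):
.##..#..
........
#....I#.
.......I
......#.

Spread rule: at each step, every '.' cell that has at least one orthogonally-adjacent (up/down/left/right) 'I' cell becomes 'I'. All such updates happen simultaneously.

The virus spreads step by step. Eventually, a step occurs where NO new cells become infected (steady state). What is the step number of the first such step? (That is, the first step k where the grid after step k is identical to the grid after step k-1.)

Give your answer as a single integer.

Step 0 (initial): 2 infected
Step 1: +6 new -> 8 infected
Step 2: +6 new -> 14 infected
Step 3: +7 new -> 21 infected
Step 4: +5 new -> 26 infected
Step 5: +3 new -> 29 infected
Step 6: +3 new -> 32 infected
Step 7: +2 new -> 34 infected
Step 8: +0 new -> 34 infected

Answer: 8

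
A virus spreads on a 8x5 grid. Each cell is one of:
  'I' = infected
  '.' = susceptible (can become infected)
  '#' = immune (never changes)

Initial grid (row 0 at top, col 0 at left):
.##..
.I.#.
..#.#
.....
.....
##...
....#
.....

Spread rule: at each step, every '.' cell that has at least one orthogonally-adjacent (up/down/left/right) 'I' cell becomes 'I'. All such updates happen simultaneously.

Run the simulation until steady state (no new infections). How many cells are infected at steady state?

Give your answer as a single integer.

Answer: 29

Derivation:
Step 0 (initial): 1 infected
Step 1: +3 new -> 4 infected
Step 2: +3 new -> 7 infected
Step 3: +3 new -> 10 infected
Step 4: +3 new -> 13 infected
Step 5: +4 new -> 17 infected
Step 6: +3 new -> 20 infected
Step 7: +4 new -> 24 infected
Step 8: +3 new -> 27 infected
Step 9: +2 new -> 29 infected
Step 10: +0 new -> 29 infected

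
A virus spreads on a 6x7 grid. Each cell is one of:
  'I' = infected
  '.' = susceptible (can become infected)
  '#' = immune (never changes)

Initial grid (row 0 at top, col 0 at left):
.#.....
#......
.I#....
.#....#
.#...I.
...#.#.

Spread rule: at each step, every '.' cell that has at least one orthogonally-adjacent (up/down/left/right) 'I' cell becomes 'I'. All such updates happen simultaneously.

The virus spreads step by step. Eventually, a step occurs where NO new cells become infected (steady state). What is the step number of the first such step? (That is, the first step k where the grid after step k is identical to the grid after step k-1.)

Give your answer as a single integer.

Answer: 6

Derivation:
Step 0 (initial): 2 infected
Step 1: +5 new -> 7 infected
Step 2: +7 new -> 14 infected
Step 3: +8 new -> 22 infected
Step 4: +8 new -> 30 infected
Step 5: +3 new -> 33 infected
Step 6: +0 new -> 33 infected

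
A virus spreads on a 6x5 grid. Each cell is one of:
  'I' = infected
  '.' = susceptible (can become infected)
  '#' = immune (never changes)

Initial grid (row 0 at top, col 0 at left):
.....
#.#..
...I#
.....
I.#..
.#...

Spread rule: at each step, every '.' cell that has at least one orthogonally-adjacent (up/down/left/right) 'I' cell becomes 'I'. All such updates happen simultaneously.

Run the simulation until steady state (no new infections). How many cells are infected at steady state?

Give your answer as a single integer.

Answer: 25

Derivation:
Step 0 (initial): 2 infected
Step 1: +6 new -> 8 infected
Step 2: +8 new -> 16 infected
Step 3: +5 new -> 21 infected
Step 4: +3 new -> 24 infected
Step 5: +1 new -> 25 infected
Step 6: +0 new -> 25 infected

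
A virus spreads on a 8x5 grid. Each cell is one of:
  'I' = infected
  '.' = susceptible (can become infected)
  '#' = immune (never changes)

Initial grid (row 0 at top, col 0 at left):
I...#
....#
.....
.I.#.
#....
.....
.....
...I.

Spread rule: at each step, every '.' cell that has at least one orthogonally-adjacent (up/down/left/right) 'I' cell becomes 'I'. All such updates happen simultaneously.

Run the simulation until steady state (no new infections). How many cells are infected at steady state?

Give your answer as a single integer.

Answer: 36

Derivation:
Step 0 (initial): 3 infected
Step 1: +9 new -> 12 infected
Step 2: +10 new -> 22 infected
Step 3: +9 new -> 31 infected
Step 4: +4 new -> 35 infected
Step 5: +1 new -> 36 infected
Step 6: +0 new -> 36 infected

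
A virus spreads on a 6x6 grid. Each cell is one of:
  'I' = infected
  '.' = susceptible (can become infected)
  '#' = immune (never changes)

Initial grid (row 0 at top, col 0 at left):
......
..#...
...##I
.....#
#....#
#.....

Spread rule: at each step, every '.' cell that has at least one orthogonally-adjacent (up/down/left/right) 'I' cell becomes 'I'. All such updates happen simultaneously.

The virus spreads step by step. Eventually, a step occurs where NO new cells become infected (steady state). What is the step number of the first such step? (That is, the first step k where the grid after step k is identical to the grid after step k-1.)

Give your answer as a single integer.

Step 0 (initial): 1 infected
Step 1: +1 new -> 2 infected
Step 2: +2 new -> 4 infected
Step 3: +2 new -> 6 infected
Step 4: +1 new -> 7 infected
Step 5: +1 new -> 8 infected
Step 6: +1 new -> 9 infected
Step 7: +2 new -> 11 infected
Step 8: +2 new -> 13 infected
Step 9: +3 new -> 16 infected
Step 10: +3 new -> 19 infected
Step 11: +3 new -> 22 infected
Step 12: +3 new -> 25 infected
Step 13: +2 new -> 27 infected
Step 14: +1 new -> 28 infected
Step 15: +1 new -> 29 infected
Step 16: +0 new -> 29 infected

Answer: 16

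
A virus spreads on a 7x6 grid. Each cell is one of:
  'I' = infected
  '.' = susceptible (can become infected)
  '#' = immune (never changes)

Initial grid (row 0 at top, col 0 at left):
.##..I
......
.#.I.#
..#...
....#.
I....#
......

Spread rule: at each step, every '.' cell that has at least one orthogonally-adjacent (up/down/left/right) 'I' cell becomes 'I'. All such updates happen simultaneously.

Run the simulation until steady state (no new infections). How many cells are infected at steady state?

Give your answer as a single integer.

Answer: 35

Derivation:
Step 0 (initial): 3 infected
Step 1: +9 new -> 12 infected
Step 2: +9 new -> 21 infected
Step 3: +7 new -> 28 infected
Step 4: +4 new -> 32 infected
Step 5: +2 new -> 34 infected
Step 6: +1 new -> 35 infected
Step 7: +0 new -> 35 infected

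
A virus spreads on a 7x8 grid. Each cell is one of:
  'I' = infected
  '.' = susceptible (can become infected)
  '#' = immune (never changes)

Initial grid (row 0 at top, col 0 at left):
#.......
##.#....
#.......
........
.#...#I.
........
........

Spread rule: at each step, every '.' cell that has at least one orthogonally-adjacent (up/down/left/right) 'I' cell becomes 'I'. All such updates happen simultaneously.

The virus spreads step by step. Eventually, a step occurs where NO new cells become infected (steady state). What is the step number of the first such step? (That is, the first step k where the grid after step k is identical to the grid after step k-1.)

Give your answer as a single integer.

Answer: 10

Derivation:
Step 0 (initial): 1 infected
Step 1: +3 new -> 4 infected
Step 2: +6 new -> 10 infected
Step 3: +7 new -> 17 infected
Step 4: +8 new -> 25 infected
Step 5: +8 new -> 33 infected
Step 6: +6 new -> 39 infected
Step 7: +6 new -> 45 infected
Step 8: +3 new -> 48 infected
Step 9: +1 new -> 49 infected
Step 10: +0 new -> 49 infected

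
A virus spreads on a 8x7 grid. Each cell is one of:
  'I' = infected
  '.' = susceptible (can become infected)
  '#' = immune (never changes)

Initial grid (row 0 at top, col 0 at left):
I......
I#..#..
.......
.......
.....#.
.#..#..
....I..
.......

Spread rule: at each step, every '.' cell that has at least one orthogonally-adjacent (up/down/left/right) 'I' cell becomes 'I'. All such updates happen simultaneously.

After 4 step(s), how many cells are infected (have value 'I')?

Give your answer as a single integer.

Step 0 (initial): 3 infected
Step 1: +5 new -> 8 infected
Step 2: +9 new -> 17 infected
Step 3: +11 new -> 28 infected
Step 4: +12 new -> 40 infected

Answer: 40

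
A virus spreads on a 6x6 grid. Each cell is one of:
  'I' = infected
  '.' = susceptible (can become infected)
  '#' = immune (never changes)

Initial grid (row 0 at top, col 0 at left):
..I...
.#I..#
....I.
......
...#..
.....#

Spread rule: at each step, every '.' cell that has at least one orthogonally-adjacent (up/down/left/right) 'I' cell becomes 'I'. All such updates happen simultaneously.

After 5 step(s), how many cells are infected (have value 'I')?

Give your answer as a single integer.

Step 0 (initial): 3 infected
Step 1: +8 new -> 11 infected
Step 2: +7 new -> 18 infected
Step 3: +7 new -> 25 infected
Step 4: +4 new -> 29 infected
Step 5: +2 new -> 31 infected

Answer: 31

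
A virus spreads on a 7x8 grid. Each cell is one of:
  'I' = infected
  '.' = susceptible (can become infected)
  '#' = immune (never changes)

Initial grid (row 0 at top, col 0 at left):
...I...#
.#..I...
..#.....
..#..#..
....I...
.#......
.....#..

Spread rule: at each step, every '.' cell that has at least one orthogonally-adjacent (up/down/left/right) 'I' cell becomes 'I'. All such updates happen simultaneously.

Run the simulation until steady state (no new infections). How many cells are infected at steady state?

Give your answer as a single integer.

Step 0 (initial): 3 infected
Step 1: +9 new -> 12 infected
Step 2: +12 new -> 24 infected
Step 3: +10 new -> 34 infected
Step 4: +8 new -> 42 infected
Step 5: +6 new -> 48 infected
Step 6: +1 new -> 49 infected
Step 7: +0 new -> 49 infected

Answer: 49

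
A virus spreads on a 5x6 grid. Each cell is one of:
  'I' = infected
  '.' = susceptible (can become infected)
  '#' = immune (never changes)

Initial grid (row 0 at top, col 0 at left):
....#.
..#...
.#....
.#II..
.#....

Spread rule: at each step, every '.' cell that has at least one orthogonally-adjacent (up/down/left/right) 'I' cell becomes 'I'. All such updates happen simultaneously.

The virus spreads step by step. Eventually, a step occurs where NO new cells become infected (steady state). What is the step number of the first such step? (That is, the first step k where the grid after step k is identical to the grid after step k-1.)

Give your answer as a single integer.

Answer: 11

Derivation:
Step 0 (initial): 2 infected
Step 1: +5 new -> 7 infected
Step 2: +4 new -> 11 infected
Step 3: +4 new -> 15 infected
Step 4: +2 new -> 17 infected
Step 5: +2 new -> 19 infected
Step 6: +2 new -> 21 infected
Step 7: +1 new -> 22 infected
Step 8: +1 new -> 23 infected
Step 9: +1 new -> 24 infected
Step 10: +1 new -> 25 infected
Step 11: +0 new -> 25 infected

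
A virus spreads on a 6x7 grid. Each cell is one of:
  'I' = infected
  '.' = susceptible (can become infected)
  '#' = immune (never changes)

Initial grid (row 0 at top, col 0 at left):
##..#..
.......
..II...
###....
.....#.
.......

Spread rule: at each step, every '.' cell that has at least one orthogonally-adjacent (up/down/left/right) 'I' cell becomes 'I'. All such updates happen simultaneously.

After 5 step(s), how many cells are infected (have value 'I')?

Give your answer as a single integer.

Step 0 (initial): 2 infected
Step 1: +5 new -> 7 infected
Step 2: +8 new -> 15 infected
Step 3: +7 new -> 22 infected
Step 4: +6 new -> 28 infected
Step 5: +5 new -> 33 infected

Answer: 33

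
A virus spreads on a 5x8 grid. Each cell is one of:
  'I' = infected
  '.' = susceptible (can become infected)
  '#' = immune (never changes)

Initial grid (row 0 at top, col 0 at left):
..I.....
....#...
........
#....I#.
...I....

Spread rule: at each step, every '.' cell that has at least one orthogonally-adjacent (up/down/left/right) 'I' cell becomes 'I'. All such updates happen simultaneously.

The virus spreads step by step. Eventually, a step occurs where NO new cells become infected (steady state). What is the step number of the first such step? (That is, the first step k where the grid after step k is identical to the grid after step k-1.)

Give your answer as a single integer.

Step 0 (initial): 3 infected
Step 1: +9 new -> 12 infected
Step 2: +12 new -> 24 infected
Step 3: +8 new -> 32 infected
Step 4: +4 new -> 36 infected
Step 5: +1 new -> 37 infected
Step 6: +0 new -> 37 infected

Answer: 6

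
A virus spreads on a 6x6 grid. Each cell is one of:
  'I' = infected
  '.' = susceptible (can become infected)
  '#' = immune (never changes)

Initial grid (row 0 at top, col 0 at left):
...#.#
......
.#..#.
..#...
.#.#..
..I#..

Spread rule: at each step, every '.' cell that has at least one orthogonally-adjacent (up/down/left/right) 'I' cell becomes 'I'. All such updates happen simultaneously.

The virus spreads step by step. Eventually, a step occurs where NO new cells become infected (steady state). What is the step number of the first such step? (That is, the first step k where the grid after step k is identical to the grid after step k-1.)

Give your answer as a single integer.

Answer: 16

Derivation:
Step 0 (initial): 1 infected
Step 1: +2 new -> 3 infected
Step 2: +1 new -> 4 infected
Step 3: +1 new -> 5 infected
Step 4: +1 new -> 6 infected
Step 5: +2 new -> 8 infected
Step 6: +1 new -> 9 infected
Step 7: +2 new -> 11 infected
Step 8: +2 new -> 13 infected
Step 9: +3 new -> 16 infected
Step 10: +2 new -> 18 infected
Step 11: +3 new -> 21 infected
Step 12: +2 new -> 23 infected
Step 13: +2 new -> 25 infected
Step 14: +2 new -> 27 infected
Step 15: +1 new -> 28 infected
Step 16: +0 new -> 28 infected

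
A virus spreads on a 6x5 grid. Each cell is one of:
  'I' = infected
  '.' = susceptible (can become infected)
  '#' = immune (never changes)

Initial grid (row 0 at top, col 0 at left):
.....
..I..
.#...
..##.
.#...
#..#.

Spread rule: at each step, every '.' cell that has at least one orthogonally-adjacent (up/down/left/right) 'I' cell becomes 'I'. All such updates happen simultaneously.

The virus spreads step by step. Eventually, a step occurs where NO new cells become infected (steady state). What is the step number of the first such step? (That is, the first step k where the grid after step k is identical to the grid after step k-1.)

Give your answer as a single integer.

Answer: 10

Derivation:
Step 0 (initial): 1 infected
Step 1: +4 new -> 5 infected
Step 2: +5 new -> 10 infected
Step 3: +4 new -> 14 infected
Step 4: +2 new -> 16 infected
Step 5: +3 new -> 19 infected
Step 6: +2 new -> 21 infected
Step 7: +1 new -> 22 infected
Step 8: +1 new -> 23 infected
Step 9: +1 new -> 24 infected
Step 10: +0 new -> 24 infected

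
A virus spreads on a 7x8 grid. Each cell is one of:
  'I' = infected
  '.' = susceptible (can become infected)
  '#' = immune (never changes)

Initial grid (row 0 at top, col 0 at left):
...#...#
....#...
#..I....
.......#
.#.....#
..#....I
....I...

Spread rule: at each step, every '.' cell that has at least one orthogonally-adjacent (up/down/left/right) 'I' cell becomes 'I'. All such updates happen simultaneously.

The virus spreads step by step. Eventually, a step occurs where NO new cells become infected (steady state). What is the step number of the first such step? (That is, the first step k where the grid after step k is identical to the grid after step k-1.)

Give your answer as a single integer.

Step 0 (initial): 3 infected
Step 1: +9 new -> 12 infected
Step 2: +12 new -> 24 infected
Step 3: +10 new -> 34 infected
Step 4: +8 new -> 42 infected
Step 5: +6 new -> 48 infected
Step 6: +0 new -> 48 infected

Answer: 6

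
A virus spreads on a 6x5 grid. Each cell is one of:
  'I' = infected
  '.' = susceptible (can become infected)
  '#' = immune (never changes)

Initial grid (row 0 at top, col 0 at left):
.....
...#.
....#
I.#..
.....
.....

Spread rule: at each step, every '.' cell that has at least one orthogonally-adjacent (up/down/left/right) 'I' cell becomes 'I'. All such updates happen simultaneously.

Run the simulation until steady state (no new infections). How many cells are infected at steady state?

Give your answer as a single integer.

Answer: 27

Derivation:
Step 0 (initial): 1 infected
Step 1: +3 new -> 4 infected
Step 2: +4 new -> 8 infected
Step 3: +5 new -> 13 infected
Step 4: +5 new -> 18 infected
Step 5: +4 new -> 22 infected
Step 6: +3 new -> 25 infected
Step 7: +1 new -> 26 infected
Step 8: +1 new -> 27 infected
Step 9: +0 new -> 27 infected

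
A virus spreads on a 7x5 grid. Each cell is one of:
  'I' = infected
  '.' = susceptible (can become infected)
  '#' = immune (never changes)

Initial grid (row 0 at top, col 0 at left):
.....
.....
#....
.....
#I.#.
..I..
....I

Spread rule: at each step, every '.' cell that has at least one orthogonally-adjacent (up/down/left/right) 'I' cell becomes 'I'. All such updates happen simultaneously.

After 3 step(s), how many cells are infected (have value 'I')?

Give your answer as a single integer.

Answer: 21

Derivation:
Step 0 (initial): 3 infected
Step 1: +7 new -> 10 infected
Step 2: +6 new -> 16 infected
Step 3: +5 new -> 21 infected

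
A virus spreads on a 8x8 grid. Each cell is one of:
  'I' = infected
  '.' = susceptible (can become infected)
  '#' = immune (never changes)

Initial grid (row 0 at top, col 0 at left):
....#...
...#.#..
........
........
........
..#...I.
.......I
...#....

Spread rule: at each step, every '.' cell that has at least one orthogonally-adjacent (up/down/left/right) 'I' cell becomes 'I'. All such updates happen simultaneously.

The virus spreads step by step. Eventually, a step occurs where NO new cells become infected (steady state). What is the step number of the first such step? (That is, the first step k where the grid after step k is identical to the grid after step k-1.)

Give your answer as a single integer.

Answer: 12

Derivation:
Step 0 (initial): 2 infected
Step 1: +5 new -> 7 infected
Step 2: +6 new -> 13 infected
Step 3: +7 new -> 20 infected
Step 4: +7 new -> 27 infected
Step 5: +6 new -> 33 infected
Step 6: +8 new -> 41 infected
Step 7: +6 new -> 47 infected
Step 8: +5 new -> 52 infected
Step 9: +3 new -> 55 infected
Step 10: +3 new -> 58 infected
Step 11: +1 new -> 59 infected
Step 12: +0 new -> 59 infected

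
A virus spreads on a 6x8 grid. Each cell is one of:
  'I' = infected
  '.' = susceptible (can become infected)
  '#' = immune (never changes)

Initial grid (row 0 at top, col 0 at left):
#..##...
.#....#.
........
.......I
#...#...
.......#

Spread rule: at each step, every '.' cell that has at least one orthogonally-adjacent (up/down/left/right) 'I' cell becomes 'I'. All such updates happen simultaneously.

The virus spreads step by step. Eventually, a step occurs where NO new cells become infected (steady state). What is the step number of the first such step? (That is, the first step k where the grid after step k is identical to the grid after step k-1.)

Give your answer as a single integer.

Step 0 (initial): 1 infected
Step 1: +3 new -> 4 infected
Step 2: +4 new -> 8 infected
Step 3: +5 new -> 13 infected
Step 4: +5 new -> 18 infected
Step 5: +6 new -> 24 infected
Step 6: +5 new -> 29 infected
Step 7: +5 new -> 34 infected
Step 8: +3 new -> 37 infected
Step 9: +3 new -> 40 infected
Step 10: +0 new -> 40 infected

Answer: 10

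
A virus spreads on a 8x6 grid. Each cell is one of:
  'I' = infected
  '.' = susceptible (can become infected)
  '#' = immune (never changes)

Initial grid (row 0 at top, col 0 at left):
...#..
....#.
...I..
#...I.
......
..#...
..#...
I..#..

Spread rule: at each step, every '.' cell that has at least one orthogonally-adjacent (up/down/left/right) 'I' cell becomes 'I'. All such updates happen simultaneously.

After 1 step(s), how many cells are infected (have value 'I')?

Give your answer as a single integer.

Step 0 (initial): 3 infected
Step 1: +8 new -> 11 infected

Answer: 11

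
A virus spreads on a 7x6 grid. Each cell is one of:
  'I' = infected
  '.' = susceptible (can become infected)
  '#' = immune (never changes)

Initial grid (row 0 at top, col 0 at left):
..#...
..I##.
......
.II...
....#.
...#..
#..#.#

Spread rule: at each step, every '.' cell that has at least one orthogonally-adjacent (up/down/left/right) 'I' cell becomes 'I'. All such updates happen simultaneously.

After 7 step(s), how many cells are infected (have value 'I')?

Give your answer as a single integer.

Step 0 (initial): 3 infected
Step 1: +7 new -> 10 infected
Step 2: +9 new -> 19 infected
Step 3: +6 new -> 25 infected
Step 4: +2 new -> 27 infected
Step 5: +2 new -> 29 infected
Step 6: +2 new -> 31 infected
Step 7: +2 new -> 33 infected

Answer: 33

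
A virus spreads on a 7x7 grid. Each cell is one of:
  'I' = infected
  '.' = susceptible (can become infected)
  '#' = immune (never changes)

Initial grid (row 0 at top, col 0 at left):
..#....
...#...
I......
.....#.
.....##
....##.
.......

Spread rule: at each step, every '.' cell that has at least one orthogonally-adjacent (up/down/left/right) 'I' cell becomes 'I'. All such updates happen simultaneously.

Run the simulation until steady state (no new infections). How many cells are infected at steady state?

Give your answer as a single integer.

Step 0 (initial): 1 infected
Step 1: +3 new -> 4 infected
Step 2: +5 new -> 9 infected
Step 3: +6 new -> 15 infected
Step 4: +5 new -> 20 infected
Step 5: +6 new -> 26 infected
Step 6: +6 new -> 32 infected
Step 7: +5 new -> 37 infected
Step 8: +2 new -> 39 infected
Step 9: +1 new -> 40 infected
Step 10: +1 new -> 41 infected
Step 11: +1 new -> 42 infected
Step 12: +0 new -> 42 infected

Answer: 42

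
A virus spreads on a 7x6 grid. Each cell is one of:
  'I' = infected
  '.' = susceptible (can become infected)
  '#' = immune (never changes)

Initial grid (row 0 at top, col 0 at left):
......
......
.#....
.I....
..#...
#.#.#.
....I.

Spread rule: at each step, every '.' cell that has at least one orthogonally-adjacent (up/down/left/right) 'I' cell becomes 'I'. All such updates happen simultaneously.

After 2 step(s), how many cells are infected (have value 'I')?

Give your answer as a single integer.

Step 0 (initial): 2 infected
Step 1: +5 new -> 7 infected
Step 2: +8 new -> 15 infected

Answer: 15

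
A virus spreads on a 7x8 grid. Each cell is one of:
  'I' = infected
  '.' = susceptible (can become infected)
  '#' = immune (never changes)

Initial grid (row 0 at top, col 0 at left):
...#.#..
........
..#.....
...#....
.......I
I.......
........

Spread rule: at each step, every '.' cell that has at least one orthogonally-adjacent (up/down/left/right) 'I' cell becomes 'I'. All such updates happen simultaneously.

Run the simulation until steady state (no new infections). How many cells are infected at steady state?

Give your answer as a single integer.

Step 0 (initial): 2 infected
Step 1: +6 new -> 8 infected
Step 2: +9 new -> 17 infected
Step 3: +11 new -> 28 infected
Step 4: +11 new -> 39 infected
Step 5: +6 new -> 45 infected
Step 6: +4 new -> 49 infected
Step 7: +3 new -> 52 infected
Step 8: +0 new -> 52 infected

Answer: 52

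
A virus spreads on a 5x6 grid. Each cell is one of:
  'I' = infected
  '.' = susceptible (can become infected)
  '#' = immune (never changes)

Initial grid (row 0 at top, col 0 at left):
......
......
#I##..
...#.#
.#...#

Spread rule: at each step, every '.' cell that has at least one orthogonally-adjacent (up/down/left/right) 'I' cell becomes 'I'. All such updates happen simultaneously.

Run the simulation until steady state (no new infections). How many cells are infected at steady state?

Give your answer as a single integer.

Step 0 (initial): 1 infected
Step 1: +2 new -> 3 infected
Step 2: +5 new -> 8 infected
Step 3: +5 new -> 13 infected
Step 4: +3 new -> 16 infected
Step 5: +4 new -> 20 infected
Step 6: +3 new -> 23 infected
Step 7: +0 new -> 23 infected

Answer: 23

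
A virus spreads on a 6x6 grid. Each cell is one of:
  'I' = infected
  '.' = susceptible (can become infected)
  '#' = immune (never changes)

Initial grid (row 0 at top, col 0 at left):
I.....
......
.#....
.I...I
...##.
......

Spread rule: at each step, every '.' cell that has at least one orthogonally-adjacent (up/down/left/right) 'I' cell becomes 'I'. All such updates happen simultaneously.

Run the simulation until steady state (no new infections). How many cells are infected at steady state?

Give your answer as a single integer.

Answer: 33

Derivation:
Step 0 (initial): 3 infected
Step 1: +8 new -> 11 infected
Step 2: +11 new -> 22 infected
Step 3: +8 new -> 30 infected
Step 4: +3 new -> 33 infected
Step 5: +0 new -> 33 infected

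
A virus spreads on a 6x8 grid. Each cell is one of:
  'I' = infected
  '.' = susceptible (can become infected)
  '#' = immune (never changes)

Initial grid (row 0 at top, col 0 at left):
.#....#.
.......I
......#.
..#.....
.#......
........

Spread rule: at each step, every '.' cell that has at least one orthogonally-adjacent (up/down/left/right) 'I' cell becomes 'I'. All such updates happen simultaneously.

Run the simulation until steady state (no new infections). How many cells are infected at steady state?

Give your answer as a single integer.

Answer: 43

Derivation:
Step 0 (initial): 1 infected
Step 1: +3 new -> 4 infected
Step 2: +2 new -> 6 infected
Step 3: +5 new -> 11 infected
Step 4: +6 new -> 17 infected
Step 5: +6 new -> 23 infected
Step 6: +6 new -> 29 infected
Step 7: +4 new -> 33 infected
Step 8: +5 new -> 38 infected
Step 9: +2 new -> 40 infected
Step 10: +2 new -> 42 infected
Step 11: +1 new -> 43 infected
Step 12: +0 new -> 43 infected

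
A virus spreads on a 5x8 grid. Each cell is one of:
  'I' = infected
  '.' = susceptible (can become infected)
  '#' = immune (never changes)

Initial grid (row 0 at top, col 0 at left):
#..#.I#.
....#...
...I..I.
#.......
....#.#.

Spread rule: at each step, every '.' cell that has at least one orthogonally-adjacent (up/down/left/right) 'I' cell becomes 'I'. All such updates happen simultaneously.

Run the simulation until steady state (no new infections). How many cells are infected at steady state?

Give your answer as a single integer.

Step 0 (initial): 3 infected
Step 1: +10 new -> 13 infected
Step 2: +8 new -> 21 infected
Step 3: +8 new -> 29 infected
Step 4: +3 new -> 32 infected
Step 5: +1 new -> 33 infected
Step 6: +0 new -> 33 infected

Answer: 33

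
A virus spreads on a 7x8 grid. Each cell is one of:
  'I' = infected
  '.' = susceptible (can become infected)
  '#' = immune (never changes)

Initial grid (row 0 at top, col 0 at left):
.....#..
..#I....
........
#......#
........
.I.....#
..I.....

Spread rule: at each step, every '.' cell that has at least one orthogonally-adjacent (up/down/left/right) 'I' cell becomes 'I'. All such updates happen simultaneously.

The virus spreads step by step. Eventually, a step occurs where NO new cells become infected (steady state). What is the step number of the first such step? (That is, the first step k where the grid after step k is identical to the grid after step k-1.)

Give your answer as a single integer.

Step 0 (initial): 3 infected
Step 1: +8 new -> 11 infected
Step 2: +12 new -> 23 infected
Step 3: +9 new -> 32 infected
Step 4: +10 new -> 42 infected
Step 5: +7 new -> 49 infected
Step 6: +1 new -> 50 infected
Step 7: +1 new -> 51 infected
Step 8: +0 new -> 51 infected

Answer: 8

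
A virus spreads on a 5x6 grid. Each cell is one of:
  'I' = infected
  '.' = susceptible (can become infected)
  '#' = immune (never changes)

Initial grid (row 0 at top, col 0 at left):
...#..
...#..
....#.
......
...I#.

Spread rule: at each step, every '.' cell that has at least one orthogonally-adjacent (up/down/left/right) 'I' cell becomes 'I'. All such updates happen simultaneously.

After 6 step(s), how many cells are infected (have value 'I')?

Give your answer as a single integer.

Answer: 24

Derivation:
Step 0 (initial): 1 infected
Step 1: +2 new -> 3 infected
Step 2: +4 new -> 7 infected
Step 3: +4 new -> 11 infected
Step 4: +5 new -> 16 infected
Step 5: +4 new -> 20 infected
Step 6: +4 new -> 24 infected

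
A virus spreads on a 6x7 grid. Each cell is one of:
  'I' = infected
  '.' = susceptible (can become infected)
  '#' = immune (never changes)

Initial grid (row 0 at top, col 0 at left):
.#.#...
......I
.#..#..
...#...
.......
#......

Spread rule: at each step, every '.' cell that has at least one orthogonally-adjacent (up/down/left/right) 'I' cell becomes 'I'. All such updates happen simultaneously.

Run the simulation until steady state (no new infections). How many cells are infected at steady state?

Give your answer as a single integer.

Step 0 (initial): 1 infected
Step 1: +3 new -> 4 infected
Step 2: +4 new -> 8 infected
Step 3: +4 new -> 12 infected
Step 4: +5 new -> 17 infected
Step 5: +5 new -> 22 infected
Step 6: +4 new -> 26 infected
Step 7: +5 new -> 31 infected
Step 8: +3 new -> 34 infected
Step 9: +2 new -> 36 infected
Step 10: +0 new -> 36 infected

Answer: 36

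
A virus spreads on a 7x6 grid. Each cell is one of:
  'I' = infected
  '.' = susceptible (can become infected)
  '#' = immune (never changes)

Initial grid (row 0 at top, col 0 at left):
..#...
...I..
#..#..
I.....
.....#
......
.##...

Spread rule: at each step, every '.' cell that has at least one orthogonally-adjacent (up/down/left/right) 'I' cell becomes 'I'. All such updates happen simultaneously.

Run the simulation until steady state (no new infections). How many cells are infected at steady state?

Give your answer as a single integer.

Step 0 (initial): 2 infected
Step 1: +5 new -> 7 infected
Step 2: +9 new -> 16 infected
Step 3: +9 new -> 25 infected
Step 4: +5 new -> 30 infected
Step 5: +2 new -> 32 infected
Step 6: +3 new -> 35 infected
Step 7: +1 new -> 36 infected
Step 8: +0 new -> 36 infected

Answer: 36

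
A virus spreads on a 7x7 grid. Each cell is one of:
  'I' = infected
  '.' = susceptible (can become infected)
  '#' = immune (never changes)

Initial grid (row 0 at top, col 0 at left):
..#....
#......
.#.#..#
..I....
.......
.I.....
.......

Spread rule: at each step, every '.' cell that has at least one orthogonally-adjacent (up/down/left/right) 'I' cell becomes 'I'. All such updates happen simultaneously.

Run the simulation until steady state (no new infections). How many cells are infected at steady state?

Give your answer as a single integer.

Answer: 44

Derivation:
Step 0 (initial): 2 infected
Step 1: +8 new -> 10 infected
Step 2: +8 new -> 18 infected
Step 3: +8 new -> 26 infected
Step 4: +8 new -> 34 infected
Step 5: +6 new -> 40 infected
Step 6: +3 new -> 43 infected
Step 7: +1 new -> 44 infected
Step 8: +0 new -> 44 infected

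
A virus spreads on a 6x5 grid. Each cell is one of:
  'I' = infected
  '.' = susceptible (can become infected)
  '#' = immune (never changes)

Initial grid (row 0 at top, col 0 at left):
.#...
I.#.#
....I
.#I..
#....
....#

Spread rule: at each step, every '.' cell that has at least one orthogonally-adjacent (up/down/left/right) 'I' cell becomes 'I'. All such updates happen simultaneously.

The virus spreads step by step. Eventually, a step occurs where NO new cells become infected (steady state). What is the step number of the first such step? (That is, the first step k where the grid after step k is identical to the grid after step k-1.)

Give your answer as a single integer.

Step 0 (initial): 3 infected
Step 1: +8 new -> 11 infected
Step 2: +7 new -> 18 infected
Step 3: +3 new -> 21 infected
Step 4: +3 new -> 24 infected
Step 5: +0 new -> 24 infected

Answer: 5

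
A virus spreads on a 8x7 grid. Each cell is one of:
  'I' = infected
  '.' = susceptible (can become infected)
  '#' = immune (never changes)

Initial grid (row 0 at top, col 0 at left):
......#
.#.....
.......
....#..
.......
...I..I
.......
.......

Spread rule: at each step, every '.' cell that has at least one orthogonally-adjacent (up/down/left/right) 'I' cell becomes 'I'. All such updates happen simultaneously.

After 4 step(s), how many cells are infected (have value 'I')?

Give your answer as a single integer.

Step 0 (initial): 2 infected
Step 1: +7 new -> 9 infected
Step 2: +11 new -> 20 infected
Step 3: +10 new -> 30 infected
Step 4: +9 new -> 39 infected

Answer: 39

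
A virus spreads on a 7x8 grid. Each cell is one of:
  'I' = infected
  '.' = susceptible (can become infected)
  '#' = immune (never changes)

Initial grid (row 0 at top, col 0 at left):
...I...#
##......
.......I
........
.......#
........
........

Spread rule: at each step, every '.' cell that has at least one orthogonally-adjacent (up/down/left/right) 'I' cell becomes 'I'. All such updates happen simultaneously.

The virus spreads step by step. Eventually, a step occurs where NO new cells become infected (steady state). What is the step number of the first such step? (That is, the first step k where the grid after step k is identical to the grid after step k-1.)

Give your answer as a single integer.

Step 0 (initial): 2 infected
Step 1: +6 new -> 8 infected
Step 2: +8 new -> 16 infected
Step 3: +8 new -> 24 infected
Step 4: +6 new -> 30 infected
Step 5: +8 new -> 38 infected
Step 6: +7 new -> 45 infected
Step 7: +4 new -> 49 infected
Step 8: +2 new -> 51 infected
Step 9: +1 new -> 52 infected
Step 10: +0 new -> 52 infected

Answer: 10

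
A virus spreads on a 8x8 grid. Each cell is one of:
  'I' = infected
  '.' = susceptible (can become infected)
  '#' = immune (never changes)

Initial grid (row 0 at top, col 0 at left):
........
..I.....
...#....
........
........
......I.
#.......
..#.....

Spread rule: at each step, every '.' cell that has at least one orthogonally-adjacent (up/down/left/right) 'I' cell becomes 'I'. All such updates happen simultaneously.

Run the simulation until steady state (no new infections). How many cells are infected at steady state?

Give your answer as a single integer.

Step 0 (initial): 2 infected
Step 1: +8 new -> 10 infected
Step 2: +13 new -> 23 infected
Step 3: +16 new -> 39 infected
Step 4: +11 new -> 50 infected
Step 5: +6 new -> 56 infected
Step 6: +3 new -> 59 infected
Step 7: +1 new -> 60 infected
Step 8: +1 new -> 61 infected
Step 9: +0 new -> 61 infected

Answer: 61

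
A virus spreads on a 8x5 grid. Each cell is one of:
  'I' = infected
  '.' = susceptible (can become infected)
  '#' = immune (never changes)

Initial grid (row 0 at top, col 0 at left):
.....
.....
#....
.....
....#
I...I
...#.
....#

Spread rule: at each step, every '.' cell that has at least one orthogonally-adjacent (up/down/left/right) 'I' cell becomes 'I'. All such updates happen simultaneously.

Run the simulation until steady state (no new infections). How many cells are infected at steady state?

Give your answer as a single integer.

Answer: 36

Derivation:
Step 0 (initial): 2 infected
Step 1: +5 new -> 7 infected
Step 2: +6 new -> 13 infected
Step 3: +5 new -> 18 infected
Step 4: +5 new -> 23 infected
Step 5: +5 new -> 28 infected
Step 6: +5 new -> 33 infected
Step 7: +3 new -> 36 infected
Step 8: +0 new -> 36 infected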